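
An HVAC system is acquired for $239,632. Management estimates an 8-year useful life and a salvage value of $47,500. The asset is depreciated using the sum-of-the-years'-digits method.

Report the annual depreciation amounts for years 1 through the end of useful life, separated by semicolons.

$42,696; $37,359; $32,022; $26,685; $21,348; $16,011; $10,674; $5,337

Depreciable base = $239,632 − $47,500 = $192,132.
Sum of the years' digits = 8+7+6+5+4+3+2+1 = 36.
Year 1: $192,132 × 8/36 = $42,696. Book value $196,936.
Year 2: $192,132 × 7/36 = $37,359. Book value $159,577.
Year 3: $192,132 × 6/36 = $32,022. Book value $127,555.
Year 4: $192,132 × 5/36 = $26,685. Book value $100,870.
Year 5: $192,132 × 4/36 = $21,348. Book value $79,522.
Year 6: $192,132 × 3/36 = $16,011. Book value $63,511.
Year 7: $192,132 × 2/36 = $10,674. Book value $52,837.
Year 8: $192,132 × 1/36 = $5,337. Book value $47,500.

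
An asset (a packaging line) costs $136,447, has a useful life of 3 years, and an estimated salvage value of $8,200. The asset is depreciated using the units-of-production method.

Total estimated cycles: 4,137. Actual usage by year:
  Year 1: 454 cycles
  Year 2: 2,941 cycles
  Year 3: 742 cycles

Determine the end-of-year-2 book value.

$31,202

Depreciable base = $136,447 − $8,200 = $128,247.
Rate = $128,247 / 4,137 cycles = $31 per cycle.
Year 1: 454 × $31 = $14,074. Book value $122,373.
Year 2: 2,941 × $31 = $91,171. Book value $31,202.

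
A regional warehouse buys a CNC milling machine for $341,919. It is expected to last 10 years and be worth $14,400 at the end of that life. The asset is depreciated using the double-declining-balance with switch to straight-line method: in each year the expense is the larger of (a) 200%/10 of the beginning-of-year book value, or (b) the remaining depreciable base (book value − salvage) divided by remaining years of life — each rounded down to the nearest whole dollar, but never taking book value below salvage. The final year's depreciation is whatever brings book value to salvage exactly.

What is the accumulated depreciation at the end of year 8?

$289,901

Depreciable base = $341,919 − $14,400 = $327,519.
Year 1: DB = ⌊$341,919 × 200%/10⌋ = $68,383; SL = ⌊$327,519/10⌋ = $32,751 → take DB $68,383. Book value $273,536.
Year 2: DB = ⌊$273,536 × 200%/10⌋ = $54,707; SL = ⌊$259,136/9⌋ = $28,792 → take DB $54,707. Book value $218,829.
Year 3: DB = ⌊$218,829 × 200%/10⌋ = $43,765; SL = ⌊$204,429/8⌋ = $25,553 → take DB $43,765. Book value $175,064.
Year 4: DB = ⌊$175,064 × 200%/10⌋ = $35,012; SL = ⌊$160,664/7⌋ = $22,952 → take DB $35,012. Book value $140,052.
Year 5: DB = ⌊$140,052 × 200%/10⌋ = $28,010; SL = ⌊$125,652/6⌋ = $20,942 → take DB $28,010. Book value $112,042.
Year 6: DB = ⌊$112,042 × 200%/10⌋ = $22,408; SL = ⌊$97,642/5⌋ = $19,528 → take DB $22,408. Book value $89,634.
Year 7: DB = ⌊$89,634 × 200%/10⌋ = $17,926; SL = ⌊$75,234/4⌋ = $18,808 → take SL $18,808. Book value $70,826.
Year 8: DB = ⌊$70,826 × 200%/10⌋ = $14,165; SL = ⌊$56,426/3⌋ = $18,808 → take SL $18,808. Book value $52,018.
Accumulated through year 8 = $341,919 − $52,018 = $289,901.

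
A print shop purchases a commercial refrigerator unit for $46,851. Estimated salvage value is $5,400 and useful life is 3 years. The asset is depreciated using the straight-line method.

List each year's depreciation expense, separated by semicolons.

$13,817; $13,817; $13,817

Depreciable base = $46,851 − $5,400 = $41,451.
Annual expense = $41,451 / 3 = $13,817.
End of year 1: book value $33,034.
End of year 2: book value $19,217.
End of year 3: book value $5,400.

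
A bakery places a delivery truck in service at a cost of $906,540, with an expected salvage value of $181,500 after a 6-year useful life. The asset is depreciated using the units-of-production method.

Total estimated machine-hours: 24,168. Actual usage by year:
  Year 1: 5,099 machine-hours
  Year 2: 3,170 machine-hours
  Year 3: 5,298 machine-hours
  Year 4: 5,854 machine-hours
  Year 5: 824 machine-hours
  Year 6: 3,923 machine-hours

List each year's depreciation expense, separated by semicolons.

Depreciable base = $906,540 − $181,500 = $725,040.
Rate = $725,040 / 24,168 machine-hours = $30 per machine-hour.
Year 1: 5,099 × $30 = $152,970. Book value $753,570.
Year 2: 3,170 × $30 = $95,100. Book value $658,470.
Year 3: 5,298 × $30 = $158,940. Book value $499,530.
Year 4: 5,854 × $30 = $175,620. Book value $323,910.
Year 5: 824 × $30 = $24,720. Book value $299,190.
Year 6: 3,923 × $30 = $117,690. Book value $181,500.

$152,970; $95,100; $158,940; $175,620; $24,720; $117,690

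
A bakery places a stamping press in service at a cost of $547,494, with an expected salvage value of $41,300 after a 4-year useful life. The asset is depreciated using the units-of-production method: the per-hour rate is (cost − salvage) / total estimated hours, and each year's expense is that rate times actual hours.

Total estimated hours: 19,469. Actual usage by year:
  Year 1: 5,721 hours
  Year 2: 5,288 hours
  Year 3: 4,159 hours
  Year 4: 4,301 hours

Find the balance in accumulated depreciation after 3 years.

Depreciable base = $547,494 − $41,300 = $506,194.
Rate = $506,194 / 19,469 hours = $26 per hour.
Year 1: 5,721 × $26 = $148,746. Book value $398,748.
Year 2: 5,288 × $26 = $137,488. Book value $261,260.
Year 3: 4,159 × $26 = $108,134. Book value $153,126.
Accumulated through year 3 = $547,494 − $153,126 = $394,368.

$394,368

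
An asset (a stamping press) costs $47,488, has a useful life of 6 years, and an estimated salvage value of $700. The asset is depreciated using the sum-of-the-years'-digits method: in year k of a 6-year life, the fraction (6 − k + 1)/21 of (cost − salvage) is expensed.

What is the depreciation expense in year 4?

$6,684

Depreciable base = $47,488 − $700 = $46,788.
Sum of the years' digits = 6+5+4+3+2+1 = 21.
Year 1: $46,788 × 6/21 = $13,368. Book value $34,120.
Year 2: $46,788 × 5/21 = $11,140. Book value $22,980.
Year 3: $46,788 × 4/21 = $8,912. Book value $14,068.
Year 4: $46,788 × 3/21 = $6,684. Book value $7,384.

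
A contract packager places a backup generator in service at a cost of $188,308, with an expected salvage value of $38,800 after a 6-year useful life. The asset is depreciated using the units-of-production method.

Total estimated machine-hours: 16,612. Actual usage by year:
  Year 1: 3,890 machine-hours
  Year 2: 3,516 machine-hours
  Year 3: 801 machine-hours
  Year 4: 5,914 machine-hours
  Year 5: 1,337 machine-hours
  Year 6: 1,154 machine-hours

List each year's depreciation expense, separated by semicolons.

Depreciable base = $188,308 − $38,800 = $149,508.
Rate = $149,508 / 16,612 machine-hours = $9 per machine-hour.
Year 1: 3,890 × $9 = $35,010. Book value $153,298.
Year 2: 3,516 × $9 = $31,644. Book value $121,654.
Year 3: 801 × $9 = $7,209. Book value $114,445.
Year 4: 5,914 × $9 = $53,226. Book value $61,219.
Year 5: 1,337 × $9 = $12,033. Book value $49,186.
Year 6: 1,154 × $9 = $10,386. Book value $38,800.

$35,010; $31,644; $7,209; $53,226; $12,033; $10,386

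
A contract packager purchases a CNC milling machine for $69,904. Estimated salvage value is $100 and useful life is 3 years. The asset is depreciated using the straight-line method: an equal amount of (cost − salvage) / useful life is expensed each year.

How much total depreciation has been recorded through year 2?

$46,536

Depreciable base = $69,904 − $100 = $69,804.
Annual expense = $69,804 / 3 = $23,268.
End of year 1: book value $46,636.
End of year 2: book value $23,368.
Accumulated through year 2 = $69,904 − $23,368 = $46,536.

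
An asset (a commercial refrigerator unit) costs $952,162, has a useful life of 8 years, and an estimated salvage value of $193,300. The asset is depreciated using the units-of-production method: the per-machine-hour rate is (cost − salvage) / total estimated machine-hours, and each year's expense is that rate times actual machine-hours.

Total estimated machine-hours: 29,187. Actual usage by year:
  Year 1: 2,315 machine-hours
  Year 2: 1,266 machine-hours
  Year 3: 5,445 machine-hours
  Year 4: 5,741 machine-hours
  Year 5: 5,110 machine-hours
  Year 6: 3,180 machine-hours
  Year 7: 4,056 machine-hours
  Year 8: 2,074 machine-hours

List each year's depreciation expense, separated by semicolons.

Depreciable base = $952,162 − $193,300 = $758,862.
Rate = $758,862 / 29,187 machine-hours = $26 per machine-hour.
Year 1: 2,315 × $26 = $60,190. Book value $891,972.
Year 2: 1,266 × $26 = $32,916. Book value $859,056.
Year 3: 5,445 × $26 = $141,570. Book value $717,486.
Year 4: 5,741 × $26 = $149,266. Book value $568,220.
Year 5: 5,110 × $26 = $132,860. Book value $435,360.
Year 6: 3,180 × $26 = $82,680. Book value $352,680.
Year 7: 4,056 × $26 = $105,456. Book value $247,224.
Year 8: 2,074 × $26 = $53,924. Book value $193,300.

$60,190; $32,916; $141,570; $149,266; $132,860; $82,680; $105,456; $53,924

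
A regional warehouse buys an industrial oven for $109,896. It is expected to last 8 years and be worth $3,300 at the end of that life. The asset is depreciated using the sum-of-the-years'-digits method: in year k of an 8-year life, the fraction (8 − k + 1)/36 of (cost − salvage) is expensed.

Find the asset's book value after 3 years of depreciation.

Depreciable base = $109,896 − $3,300 = $106,596.
Sum of the years' digits = 8+7+6+5+4+3+2+1 = 36.
Year 1: $106,596 × 8/36 = $23,688. Book value $86,208.
Year 2: $106,596 × 7/36 = $20,727. Book value $65,481.
Year 3: $106,596 × 6/36 = $17,766. Book value $47,715.

$47,715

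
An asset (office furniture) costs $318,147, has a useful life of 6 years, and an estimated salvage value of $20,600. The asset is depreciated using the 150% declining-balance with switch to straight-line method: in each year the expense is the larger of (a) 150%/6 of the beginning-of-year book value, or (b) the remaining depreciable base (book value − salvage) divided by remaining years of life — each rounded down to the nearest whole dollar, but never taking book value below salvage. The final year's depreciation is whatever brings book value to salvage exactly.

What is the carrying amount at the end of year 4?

Depreciable base = $318,147 − $20,600 = $297,547.
Year 1: DB = ⌊$318,147 × 150%/6⌋ = $79,536; SL = ⌊$297,547/6⌋ = $49,591 → take DB $79,536. Book value $238,611.
Year 2: DB = ⌊$238,611 × 150%/6⌋ = $59,652; SL = ⌊$218,011/5⌋ = $43,602 → take DB $59,652. Book value $178,959.
Year 3: DB = ⌊$178,959 × 150%/6⌋ = $44,739; SL = ⌊$158,359/4⌋ = $39,589 → take DB $44,739. Book value $134,220.
Year 4: DB = ⌊$134,220 × 150%/6⌋ = $33,555; SL = ⌊$113,620/3⌋ = $37,873 → take SL $37,873. Book value $96,347.

$96,347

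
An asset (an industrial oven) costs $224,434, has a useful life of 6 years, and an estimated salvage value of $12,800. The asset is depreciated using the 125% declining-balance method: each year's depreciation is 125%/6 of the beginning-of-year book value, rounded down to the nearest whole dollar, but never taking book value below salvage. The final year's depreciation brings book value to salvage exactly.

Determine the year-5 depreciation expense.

$18,366

Depreciable base = $224,434 − $12,800 = $211,634.
Year 1: ⌊$224,434 × 125%/6⌋ = $46,757. Book value $177,677.
Year 2: ⌊$177,677 × 125%/6⌋ = $37,016. Book value $140,661.
Year 3: ⌊$140,661 × 125%/6⌋ = $29,304. Book value $111,357.
Year 4: ⌊$111,357 × 125%/6⌋ = $23,199. Book value $88,158.
Year 5: ⌊$88,158 × 125%/6⌋ = $18,366. Book value $69,792.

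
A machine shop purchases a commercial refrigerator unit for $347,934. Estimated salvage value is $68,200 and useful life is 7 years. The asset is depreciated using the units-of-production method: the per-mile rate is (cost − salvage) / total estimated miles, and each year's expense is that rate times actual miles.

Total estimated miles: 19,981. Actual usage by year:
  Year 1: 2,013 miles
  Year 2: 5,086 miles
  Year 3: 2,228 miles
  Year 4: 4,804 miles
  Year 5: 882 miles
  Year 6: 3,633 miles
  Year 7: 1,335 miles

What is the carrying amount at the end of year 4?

Depreciable base = $347,934 − $68,200 = $279,734.
Rate = $279,734 / 19,981 miles = $14 per mile.
Year 1: 2,013 × $14 = $28,182. Book value $319,752.
Year 2: 5,086 × $14 = $71,204. Book value $248,548.
Year 3: 2,228 × $14 = $31,192. Book value $217,356.
Year 4: 4,804 × $14 = $67,256. Book value $150,100.

$150,100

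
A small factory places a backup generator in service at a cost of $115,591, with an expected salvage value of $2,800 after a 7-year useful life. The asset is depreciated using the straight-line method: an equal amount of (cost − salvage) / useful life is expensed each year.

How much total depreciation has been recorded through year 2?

$32,226

Depreciable base = $115,591 − $2,800 = $112,791.
Annual expense = $112,791 / 7 = $16,113.
End of year 1: book value $99,478.
End of year 2: book value $83,365.
Accumulated through year 2 = $115,591 − $83,365 = $32,226.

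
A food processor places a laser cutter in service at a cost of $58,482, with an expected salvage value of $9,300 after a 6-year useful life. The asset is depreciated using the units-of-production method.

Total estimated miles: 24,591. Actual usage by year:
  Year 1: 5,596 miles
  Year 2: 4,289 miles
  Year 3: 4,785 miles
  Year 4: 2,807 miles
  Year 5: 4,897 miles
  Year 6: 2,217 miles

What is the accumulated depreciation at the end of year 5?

$44,748

Depreciable base = $58,482 − $9,300 = $49,182.
Rate = $49,182 / 24,591 miles = $2 per mile.
Year 1: 5,596 × $2 = $11,192. Book value $47,290.
Year 2: 4,289 × $2 = $8,578. Book value $38,712.
Year 3: 4,785 × $2 = $9,570. Book value $29,142.
Year 4: 2,807 × $2 = $5,614. Book value $23,528.
Year 5: 4,897 × $2 = $9,794. Book value $13,734.
Accumulated through year 5 = $58,482 − $13,734 = $44,748.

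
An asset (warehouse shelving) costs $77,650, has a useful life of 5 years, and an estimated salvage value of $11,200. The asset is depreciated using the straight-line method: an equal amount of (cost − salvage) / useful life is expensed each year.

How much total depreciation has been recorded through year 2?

$26,580

Depreciable base = $77,650 − $11,200 = $66,450.
Annual expense = $66,450 / 5 = $13,290.
End of year 1: book value $64,360.
End of year 2: book value $51,070.
Accumulated through year 2 = $77,650 − $51,070 = $26,580.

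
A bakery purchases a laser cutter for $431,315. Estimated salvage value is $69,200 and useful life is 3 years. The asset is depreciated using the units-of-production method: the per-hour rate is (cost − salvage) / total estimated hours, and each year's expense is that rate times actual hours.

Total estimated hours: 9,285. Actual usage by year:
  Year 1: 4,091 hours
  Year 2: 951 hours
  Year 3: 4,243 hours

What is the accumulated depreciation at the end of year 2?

Depreciable base = $431,315 − $69,200 = $362,115.
Rate = $362,115 / 9,285 hours = $39 per hour.
Year 1: 4,091 × $39 = $159,549. Book value $271,766.
Year 2: 951 × $39 = $37,089. Book value $234,677.
Accumulated through year 2 = $431,315 − $234,677 = $196,638.

$196,638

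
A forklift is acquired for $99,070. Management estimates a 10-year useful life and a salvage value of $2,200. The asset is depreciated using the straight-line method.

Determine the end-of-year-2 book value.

$79,696

Depreciable base = $99,070 − $2,200 = $96,870.
Annual expense = $96,870 / 10 = $9,687.
End of year 1: book value $89,383.
End of year 2: book value $79,696.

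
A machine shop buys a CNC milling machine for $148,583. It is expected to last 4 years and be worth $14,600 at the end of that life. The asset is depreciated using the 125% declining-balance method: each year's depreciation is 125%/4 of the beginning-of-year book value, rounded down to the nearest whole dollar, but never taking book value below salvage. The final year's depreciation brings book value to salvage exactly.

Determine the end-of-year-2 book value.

$70,229

Depreciable base = $148,583 − $14,600 = $133,983.
Year 1: ⌊$148,583 × 125%/4⌋ = $46,432. Book value $102,151.
Year 2: ⌊$102,151 × 125%/4⌋ = $31,922. Book value $70,229.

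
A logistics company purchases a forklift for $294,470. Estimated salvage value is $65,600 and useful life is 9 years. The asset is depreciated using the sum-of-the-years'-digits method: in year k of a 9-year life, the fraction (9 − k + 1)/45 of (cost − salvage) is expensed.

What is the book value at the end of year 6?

Depreciable base = $294,470 − $65,600 = $228,870.
Sum of the years' digits = 9+8+7+6+5+4+3+2+1 = 45.
Year 1: $228,870 × 9/45 = $45,774. Book value $248,696.
Year 2: $228,870 × 8/45 = $40,688. Book value $208,008.
Year 3: $228,870 × 7/45 = $35,602. Book value $172,406.
Year 4: $228,870 × 6/45 = $30,516. Book value $141,890.
Year 5: $228,870 × 5/45 = $25,430. Book value $116,460.
Year 6: $228,870 × 4/45 = $20,344. Book value $96,116.

$96,116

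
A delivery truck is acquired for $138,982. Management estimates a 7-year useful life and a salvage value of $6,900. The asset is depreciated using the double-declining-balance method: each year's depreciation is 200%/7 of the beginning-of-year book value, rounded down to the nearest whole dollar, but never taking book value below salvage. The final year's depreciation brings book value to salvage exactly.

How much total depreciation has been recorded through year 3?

Depreciable base = $138,982 − $6,900 = $132,082.
Year 1: ⌊$138,982 × 200%/7⌋ = $39,709. Book value $99,273.
Year 2: ⌊$99,273 × 200%/7⌋ = $28,363. Book value $70,910.
Year 3: ⌊$70,910 × 200%/7⌋ = $20,260. Book value $50,650.
Accumulated through year 3 = $138,982 − $50,650 = $88,332.

$88,332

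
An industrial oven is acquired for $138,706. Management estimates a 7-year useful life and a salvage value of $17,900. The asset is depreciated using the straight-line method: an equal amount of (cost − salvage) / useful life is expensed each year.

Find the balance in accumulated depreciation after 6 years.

Depreciable base = $138,706 − $17,900 = $120,806.
Annual expense = $120,806 / 7 = $17,258.
End of year 1: book value $121,448.
End of year 2: book value $104,190.
End of year 3: book value $86,932.
End of year 4: book value $69,674.
End of year 5: book value $52,416.
End of year 6: book value $35,158.
Accumulated through year 6 = $138,706 − $35,158 = $103,548.

$103,548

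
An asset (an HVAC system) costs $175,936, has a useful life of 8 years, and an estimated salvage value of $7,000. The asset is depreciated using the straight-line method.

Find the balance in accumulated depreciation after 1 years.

Depreciable base = $175,936 − $7,000 = $168,936.
Annual expense = $168,936 / 8 = $21,117.
End of year 1: book value $154,819.
Accumulated through year 1 = $175,936 − $154,819 = $21,117.

$21,117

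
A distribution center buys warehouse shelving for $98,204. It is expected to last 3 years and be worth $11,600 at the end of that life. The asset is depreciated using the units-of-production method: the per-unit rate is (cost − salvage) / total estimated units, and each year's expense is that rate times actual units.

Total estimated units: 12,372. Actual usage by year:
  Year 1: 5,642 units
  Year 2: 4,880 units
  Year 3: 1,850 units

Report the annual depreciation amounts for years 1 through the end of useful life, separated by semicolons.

Depreciable base = $98,204 − $11,600 = $86,604.
Rate = $86,604 / 12,372 units = $7 per unit.
Year 1: 5,642 × $7 = $39,494. Book value $58,710.
Year 2: 4,880 × $7 = $34,160. Book value $24,550.
Year 3: 1,850 × $7 = $12,950. Book value $11,600.

$39,494; $34,160; $12,950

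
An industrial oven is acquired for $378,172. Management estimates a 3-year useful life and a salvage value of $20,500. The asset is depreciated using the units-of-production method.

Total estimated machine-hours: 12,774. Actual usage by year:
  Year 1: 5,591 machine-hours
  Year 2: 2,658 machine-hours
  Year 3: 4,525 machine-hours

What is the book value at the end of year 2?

$147,200

Depreciable base = $378,172 − $20,500 = $357,672.
Rate = $357,672 / 12,774 machine-hours = $28 per machine-hour.
Year 1: 5,591 × $28 = $156,548. Book value $221,624.
Year 2: 2,658 × $28 = $74,424. Book value $147,200.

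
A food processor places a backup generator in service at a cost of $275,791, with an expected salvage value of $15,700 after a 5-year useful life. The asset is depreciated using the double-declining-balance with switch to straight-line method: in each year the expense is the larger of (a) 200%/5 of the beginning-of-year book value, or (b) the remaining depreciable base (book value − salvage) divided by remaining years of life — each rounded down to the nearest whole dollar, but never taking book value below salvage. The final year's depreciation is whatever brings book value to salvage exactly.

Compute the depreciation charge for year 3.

Depreciable base = $275,791 − $15,700 = $260,091.
Year 1: DB = ⌊$275,791 × 200%/5⌋ = $110,316; SL = ⌊$260,091/5⌋ = $52,018 → take DB $110,316. Book value $165,475.
Year 2: DB = ⌊$165,475 × 200%/5⌋ = $66,190; SL = ⌊$149,775/4⌋ = $37,443 → take DB $66,190. Book value $99,285.
Year 3: DB = ⌊$99,285 × 200%/5⌋ = $39,714; SL = ⌊$83,585/3⌋ = $27,861 → take DB $39,714. Book value $59,571.

$39,714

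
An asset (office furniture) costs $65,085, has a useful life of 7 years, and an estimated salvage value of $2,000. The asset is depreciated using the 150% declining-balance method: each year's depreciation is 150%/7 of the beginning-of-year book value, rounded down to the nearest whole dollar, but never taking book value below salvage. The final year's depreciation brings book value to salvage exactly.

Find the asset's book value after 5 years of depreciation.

Depreciable base = $65,085 − $2,000 = $63,085.
Year 1: ⌊$65,085 × 150%/7⌋ = $13,946. Book value $51,139.
Year 2: ⌊$51,139 × 150%/7⌋ = $10,958. Book value $40,181.
Year 3: ⌊$40,181 × 150%/7⌋ = $8,610. Book value $31,571.
Year 4: ⌊$31,571 × 150%/7⌋ = $6,765. Book value $24,806.
Year 5: ⌊$24,806 × 150%/7⌋ = $5,315. Book value $19,491.

$19,491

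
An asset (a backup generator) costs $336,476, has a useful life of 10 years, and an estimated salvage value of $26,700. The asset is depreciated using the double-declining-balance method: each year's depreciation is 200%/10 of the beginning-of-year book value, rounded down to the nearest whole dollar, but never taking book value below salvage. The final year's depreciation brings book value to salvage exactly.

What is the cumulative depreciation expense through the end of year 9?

Depreciable base = $336,476 − $26,700 = $309,776.
Year 1: ⌊$336,476 × 200%/10⌋ = $67,295. Book value $269,181.
Year 2: ⌊$269,181 × 200%/10⌋ = $53,836. Book value $215,345.
Year 3: ⌊$215,345 × 200%/10⌋ = $43,069. Book value $172,276.
Year 4: ⌊$172,276 × 200%/10⌋ = $34,455. Book value $137,821.
Year 5: ⌊$137,821 × 200%/10⌋ = $27,564. Book value $110,257.
Year 6: ⌊$110,257 × 200%/10⌋ = $22,051. Book value $88,206.
Year 7: ⌊$88,206 × 200%/10⌋ = $17,641. Book value $70,565.
Year 8: ⌊$70,565 × 200%/10⌋ = $14,113. Book value $56,452.
Year 9: ⌊$56,452 × 200%/10⌋ = $11,290. Book value $45,162.
Accumulated through year 9 = $336,476 − $45,162 = $291,314.

$291,314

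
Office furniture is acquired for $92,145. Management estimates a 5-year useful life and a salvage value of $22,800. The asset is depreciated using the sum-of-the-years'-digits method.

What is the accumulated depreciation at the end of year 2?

$41,607

Depreciable base = $92,145 − $22,800 = $69,345.
Sum of the years' digits = 5+4+3+2+1 = 15.
Year 1: $69,345 × 5/15 = $23,115. Book value $69,030.
Year 2: $69,345 × 4/15 = $18,492. Book value $50,538.
Accumulated through year 2 = $92,145 − $50,538 = $41,607.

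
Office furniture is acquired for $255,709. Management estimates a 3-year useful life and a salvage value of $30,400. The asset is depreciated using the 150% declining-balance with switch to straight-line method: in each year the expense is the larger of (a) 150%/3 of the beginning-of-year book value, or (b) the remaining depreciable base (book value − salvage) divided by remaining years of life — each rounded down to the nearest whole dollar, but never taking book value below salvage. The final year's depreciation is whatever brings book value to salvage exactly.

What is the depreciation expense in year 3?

$33,528

Depreciable base = $255,709 − $30,400 = $225,309.
Year 1: DB = ⌊$255,709 × 150%/3⌋ = $127,854; SL = ⌊$225,309/3⌋ = $75,103 → take DB $127,854. Book value $127,855.
Year 2: DB = ⌊$127,855 × 150%/3⌋ = $63,927; SL = ⌊$97,455/2⌋ = $48,727 → take DB $63,927. Book value $63,928.
Year 3 (final): $63,928 − $30,400 = $33,528. Book value $30,400.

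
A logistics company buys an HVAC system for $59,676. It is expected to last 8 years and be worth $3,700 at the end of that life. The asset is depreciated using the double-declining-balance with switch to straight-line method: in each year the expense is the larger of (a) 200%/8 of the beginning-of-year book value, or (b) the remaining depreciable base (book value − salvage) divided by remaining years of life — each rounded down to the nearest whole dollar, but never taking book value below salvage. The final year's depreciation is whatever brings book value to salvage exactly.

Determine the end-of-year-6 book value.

$10,622

Depreciable base = $59,676 − $3,700 = $55,976.
Year 1: DB = ⌊$59,676 × 200%/8⌋ = $14,919; SL = ⌊$55,976/8⌋ = $6,997 → take DB $14,919. Book value $44,757.
Year 2: DB = ⌊$44,757 × 200%/8⌋ = $11,189; SL = ⌊$41,057/7⌋ = $5,865 → take DB $11,189. Book value $33,568.
Year 3: DB = ⌊$33,568 × 200%/8⌋ = $8,392; SL = ⌊$29,868/6⌋ = $4,978 → take DB $8,392. Book value $25,176.
Year 4: DB = ⌊$25,176 × 200%/8⌋ = $6,294; SL = ⌊$21,476/5⌋ = $4,295 → take DB $6,294. Book value $18,882.
Year 5: DB = ⌊$18,882 × 200%/8⌋ = $4,720; SL = ⌊$15,182/4⌋ = $3,795 → take DB $4,720. Book value $14,162.
Year 6: DB = ⌊$14,162 × 200%/8⌋ = $3,540; SL = ⌊$10,462/3⌋ = $3,487 → take DB $3,540. Book value $10,622.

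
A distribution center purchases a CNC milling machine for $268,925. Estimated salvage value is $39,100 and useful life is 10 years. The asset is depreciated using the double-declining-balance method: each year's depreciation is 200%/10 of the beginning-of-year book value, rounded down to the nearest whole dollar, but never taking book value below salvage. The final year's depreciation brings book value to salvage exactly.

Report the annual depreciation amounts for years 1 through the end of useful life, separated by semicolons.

Depreciable base = $268,925 − $39,100 = $229,825.
Year 1: ⌊$268,925 × 200%/10⌋ = $53,785. Book value $215,140.
Year 2: ⌊$215,140 × 200%/10⌋ = $43,028. Book value $172,112.
Year 3: ⌊$172,112 × 200%/10⌋ = $34,422. Book value $137,690.
Year 4: ⌊$137,690 × 200%/10⌋ = $27,538. Book value $110,152.
Year 5: ⌊$110,152 × 200%/10⌋ = $22,030. Book value $88,122.
Year 6: ⌊$88,122 × 200%/10⌋ = $17,624. Book value $70,498.
Year 7: ⌊$70,498 × 200%/10⌋ = $14,099. Book value $56,399.
Year 8: ⌊$56,399 × 200%/10⌋ = $11,279. Book value $45,120.
Year 9: ⌊$45,120 × 200%/10⌋ = $9,024, capped at $6,020. Book value $39,100.
Year 10 (final): $39,100 − $39,100 = $0. Book value $39,100.

$53,785; $43,028; $34,422; $27,538; $22,030; $17,624; $14,099; $11,279; $6,020; $0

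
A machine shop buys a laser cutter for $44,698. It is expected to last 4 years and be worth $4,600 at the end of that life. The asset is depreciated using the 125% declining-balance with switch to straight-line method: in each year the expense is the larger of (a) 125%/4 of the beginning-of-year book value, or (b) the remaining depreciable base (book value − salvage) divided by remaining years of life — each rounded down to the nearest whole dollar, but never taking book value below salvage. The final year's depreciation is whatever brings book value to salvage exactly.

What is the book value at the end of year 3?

Depreciable base = $44,698 − $4,600 = $40,098.
Year 1: DB = ⌊$44,698 × 125%/4⌋ = $13,968; SL = ⌊$40,098/4⌋ = $10,024 → take DB $13,968. Book value $30,730.
Year 2: DB = ⌊$30,730 × 125%/4⌋ = $9,603; SL = ⌊$26,130/3⌋ = $8,710 → take DB $9,603. Book value $21,127.
Year 3: DB = ⌊$21,127 × 125%/4⌋ = $6,602; SL = ⌊$16,527/2⌋ = $8,263 → take SL $8,263. Book value $12,864.

$12,864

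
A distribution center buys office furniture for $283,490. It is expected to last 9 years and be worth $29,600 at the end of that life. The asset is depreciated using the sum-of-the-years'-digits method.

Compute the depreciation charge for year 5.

Depreciable base = $283,490 − $29,600 = $253,890.
Sum of the years' digits = 9+8+7+6+5+4+3+2+1 = 45.
Year 1: $253,890 × 9/45 = $50,778. Book value $232,712.
Year 2: $253,890 × 8/45 = $45,136. Book value $187,576.
Year 3: $253,890 × 7/45 = $39,494. Book value $148,082.
Year 4: $253,890 × 6/45 = $33,852. Book value $114,230.
Year 5: $253,890 × 5/45 = $28,210. Book value $86,020.

$28,210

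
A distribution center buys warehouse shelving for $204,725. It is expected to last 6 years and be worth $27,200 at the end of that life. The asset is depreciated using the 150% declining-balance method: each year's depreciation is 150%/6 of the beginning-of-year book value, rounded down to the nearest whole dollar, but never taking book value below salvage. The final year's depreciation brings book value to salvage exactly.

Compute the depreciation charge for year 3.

Depreciable base = $204,725 − $27,200 = $177,525.
Year 1: ⌊$204,725 × 150%/6⌋ = $51,181. Book value $153,544.
Year 2: ⌊$153,544 × 150%/6⌋ = $38,386. Book value $115,158.
Year 3: ⌊$115,158 × 150%/6⌋ = $28,789. Book value $86,369.

$28,789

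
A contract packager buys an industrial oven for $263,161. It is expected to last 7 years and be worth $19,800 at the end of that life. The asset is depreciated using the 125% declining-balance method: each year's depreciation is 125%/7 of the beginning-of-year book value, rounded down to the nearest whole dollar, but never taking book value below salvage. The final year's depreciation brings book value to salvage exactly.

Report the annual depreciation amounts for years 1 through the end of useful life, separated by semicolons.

$46,993; $38,601; $31,708; $26,046; $21,395; $17,574; $61,044

Depreciable base = $263,161 − $19,800 = $243,361.
Year 1: ⌊$263,161 × 125%/7⌋ = $46,993. Book value $216,168.
Year 2: ⌊$216,168 × 125%/7⌋ = $38,601. Book value $177,567.
Year 3: ⌊$177,567 × 125%/7⌋ = $31,708. Book value $145,859.
Year 4: ⌊$145,859 × 125%/7⌋ = $26,046. Book value $119,813.
Year 5: ⌊$119,813 × 125%/7⌋ = $21,395. Book value $98,418.
Year 6: ⌊$98,418 × 125%/7⌋ = $17,574. Book value $80,844.
Year 7 (final): $80,844 − $19,800 = $61,044. Book value $19,800.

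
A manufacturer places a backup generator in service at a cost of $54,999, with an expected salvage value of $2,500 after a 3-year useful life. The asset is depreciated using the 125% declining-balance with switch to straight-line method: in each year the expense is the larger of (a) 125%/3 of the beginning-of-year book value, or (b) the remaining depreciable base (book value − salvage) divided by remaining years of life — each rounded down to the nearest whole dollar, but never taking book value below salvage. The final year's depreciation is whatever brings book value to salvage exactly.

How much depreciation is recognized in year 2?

$14,791

Depreciable base = $54,999 − $2,500 = $52,499.
Year 1: DB = ⌊$54,999 × 125%/3⌋ = $22,916; SL = ⌊$52,499/3⌋ = $17,499 → take DB $22,916. Book value $32,083.
Year 2: DB = ⌊$32,083 × 125%/3⌋ = $13,367; SL = ⌊$29,583/2⌋ = $14,791 → take SL $14,791. Book value $17,292.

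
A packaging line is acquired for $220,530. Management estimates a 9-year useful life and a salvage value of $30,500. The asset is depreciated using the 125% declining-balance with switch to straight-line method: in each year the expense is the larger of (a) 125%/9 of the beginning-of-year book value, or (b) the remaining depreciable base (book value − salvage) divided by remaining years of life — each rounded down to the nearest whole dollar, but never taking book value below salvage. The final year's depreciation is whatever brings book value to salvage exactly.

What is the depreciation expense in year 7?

$18,152

Depreciable base = $220,530 − $30,500 = $190,030.
Year 1: DB = ⌊$220,530 × 125%/9⌋ = $30,629; SL = ⌊$190,030/9⌋ = $21,114 → take DB $30,629. Book value $189,901.
Year 2: DB = ⌊$189,901 × 125%/9⌋ = $26,375; SL = ⌊$159,401/8⌋ = $19,925 → take DB $26,375. Book value $163,526.
Year 3: DB = ⌊$163,526 × 125%/9⌋ = $22,711; SL = ⌊$133,026/7⌋ = $19,003 → take DB $22,711. Book value $140,815.
Year 4: DB = ⌊$140,815 × 125%/9⌋ = $19,557; SL = ⌊$110,315/6⌋ = $18,385 → take DB $19,557. Book value $121,258.
Year 5: DB = ⌊$121,258 × 125%/9⌋ = $16,841; SL = ⌊$90,758/5⌋ = $18,151 → take SL $18,151. Book value $103,107.
Year 6: DB = ⌊$103,107 × 125%/9⌋ = $14,320; SL = ⌊$72,607/4⌋ = $18,151 → take SL $18,151. Book value $84,956.
Year 7: DB = ⌊$84,956 × 125%/9⌋ = $11,799; SL = ⌊$54,456/3⌋ = $18,152 → take SL $18,152. Book value $66,804.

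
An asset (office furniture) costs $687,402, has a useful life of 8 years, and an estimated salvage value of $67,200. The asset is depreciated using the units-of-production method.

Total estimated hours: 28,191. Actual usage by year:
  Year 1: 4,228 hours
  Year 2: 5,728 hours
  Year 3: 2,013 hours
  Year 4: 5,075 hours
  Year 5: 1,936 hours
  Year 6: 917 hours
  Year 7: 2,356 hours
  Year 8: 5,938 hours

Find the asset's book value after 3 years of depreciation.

Depreciable base = $687,402 − $67,200 = $620,202.
Rate = $620,202 / 28,191 hours = $22 per hour.
Year 1: 4,228 × $22 = $93,016. Book value $594,386.
Year 2: 5,728 × $22 = $126,016. Book value $468,370.
Year 3: 2,013 × $22 = $44,286. Book value $424,084.

$424,084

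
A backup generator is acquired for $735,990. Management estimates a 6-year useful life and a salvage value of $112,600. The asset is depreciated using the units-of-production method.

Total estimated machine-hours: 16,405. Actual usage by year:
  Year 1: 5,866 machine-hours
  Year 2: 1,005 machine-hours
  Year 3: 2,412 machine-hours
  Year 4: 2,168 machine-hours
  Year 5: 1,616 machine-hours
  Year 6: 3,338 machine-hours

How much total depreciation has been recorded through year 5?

Depreciable base = $735,990 − $112,600 = $623,390.
Rate = $623,390 / 16,405 machine-hours = $38 per machine-hour.
Year 1: 5,866 × $38 = $222,908. Book value $513,082.
Year 2: 1,005 × $38 = $38,190. Book value $474,892.
Year 3: 2,412 × $38 = $91,656. Book value $383,236.
Year 4: 2,168 × $38 = $82,384. Book value $300,852.
Year 5: 1,616 × $38 = $61,408. Book value $239,444.
Accumulated through year 5 = $735,990 − $239,444 = $496,546.

$496,546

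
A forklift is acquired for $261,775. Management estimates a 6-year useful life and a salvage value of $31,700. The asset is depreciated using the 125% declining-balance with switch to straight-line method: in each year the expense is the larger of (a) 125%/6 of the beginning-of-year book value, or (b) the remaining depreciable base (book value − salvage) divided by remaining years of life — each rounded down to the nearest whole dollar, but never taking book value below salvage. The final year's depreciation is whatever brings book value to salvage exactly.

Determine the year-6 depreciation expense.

Depreciable base = $261,775 − $31,700 = $230,075.
Year 1: DB = ⌊$261,775 × 125%/6⌋ = $54,536; SL = ⌊$230,075/6⌋ = $38,345 → take DB $54,536. Book value $207,239.
Year 2: DB = ⌊$207,239 × 125%/6⌋ = $43,174; SL = ⌊$175,539/5⌋ = $35,107 → take DB $43,174. Book value $164,065.
Year 3: DB = ⌊$164,065 × 125%/6⌋ = $34,180; SL = ⌊$132,365/4⌋ = $33,091 → take DB $34,180. Book value $129,885.
Year 4: DB = ⌊$129,885 × 125%/6⌋ = $27,059; SL = ⌊$98,185/3⌋ = $32,728 → take SL $32,728. Book value $97,157.
Year 5: DB = ⌊$97,157 × 125%/6⌋ = $20,241; SL = ⌊$65,457/2⌋ = $32,728 → take SL $32,728. Book value $64,429.
Year 6 (final): $64,429 − $31,700 = $32,729. Book value $31,700.

$32,729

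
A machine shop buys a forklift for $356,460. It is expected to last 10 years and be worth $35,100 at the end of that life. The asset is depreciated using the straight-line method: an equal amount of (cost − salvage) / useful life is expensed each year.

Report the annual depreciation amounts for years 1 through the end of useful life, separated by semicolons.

Depreciable base = $356,460 − $35,100 = $321,360.
Annual expense = $321,360 / 10 = $32,136.
End of year 1: book value $324,324.
End of year 2: book value $292,188.
End of year 3: book value $260,052.
End of year 4: book value $227,916.
End of year 5: book value $195,780.
End of year 6: book value $163,644.
End of year 7: book value $131,508.
End of year 8: book value $99,372.
End of year 9: book value $67,236.
End of year 10: book value $35,100.

$32,136; $32,136; $32,136; $32,136; $32,136; $32,136; $32,136; $32,136; $32,136; $32,136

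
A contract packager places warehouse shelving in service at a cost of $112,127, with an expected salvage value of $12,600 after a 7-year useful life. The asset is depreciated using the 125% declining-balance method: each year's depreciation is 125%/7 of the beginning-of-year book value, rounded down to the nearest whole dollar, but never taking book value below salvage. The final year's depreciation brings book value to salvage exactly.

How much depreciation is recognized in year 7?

Depreciable base = $112,127 − $12,600 = $99,527.
Year 1: ⌊$112,127 × 125%/7⌋ = $20,022. Book value $92,105.
Year 2: ⌊$92,105 × 125%/7⌋ = $16,447. Book value $75,658.
Year 3: ⌊$75,658 × 125%/7⌋ = $13,510. Book value $62,148.
Year 4: ⌊$62,148 × 125%/7⌋ = $11,097. Book value $51,051.
Year 5: ⌊$51,051 × 125%/7⌋ = $9,116. Book value $41,935.
Year 6: ⌊$41,935 × 125%/7⌋ = $7,488. Book value $34,447.
Year 7 (final): $34,447 − $12,600 = $21,847. Book value $12,600.

$21,847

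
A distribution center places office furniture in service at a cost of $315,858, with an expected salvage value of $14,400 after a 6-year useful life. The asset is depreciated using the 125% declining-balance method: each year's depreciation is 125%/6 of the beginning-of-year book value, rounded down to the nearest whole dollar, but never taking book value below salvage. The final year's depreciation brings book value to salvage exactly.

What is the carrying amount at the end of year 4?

Depreciable base = $315,858 − $14,400 = $301,458.
Year 1: ⌊$315,858 × 125%/6⌋ = $65,803. Book value $250,055.
Year 2: ⌊$250,055 × 125%/6⌋ = $52,094. Book value $197,961.
Year 3: ⌊$197,961 × 125%/6⌋ = $41,241. Book value $156,720.
Year 4: ⌊$156,720 × 125%/6⌋ = $32,650. Book value $124,070.

$124,070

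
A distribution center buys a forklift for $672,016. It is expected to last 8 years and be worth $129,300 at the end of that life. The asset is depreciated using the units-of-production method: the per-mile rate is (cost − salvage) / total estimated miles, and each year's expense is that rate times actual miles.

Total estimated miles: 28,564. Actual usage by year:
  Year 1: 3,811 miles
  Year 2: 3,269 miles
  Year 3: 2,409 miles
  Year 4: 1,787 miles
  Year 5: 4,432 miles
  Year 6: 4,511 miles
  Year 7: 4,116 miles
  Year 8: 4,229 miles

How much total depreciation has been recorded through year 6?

Depreciable base = $672,016 − $129,300 = $542,716.
Rate = $542,716 / 28,564 miles = $19 per mile.
Year 1: 3,811 × $19 = $72,409. Book value $599,607.
Year 2: 3,269 × $19 = $62,111. Book value $537,496.
Year 3: 2,409 × $19 = $45,771. Book value $491,725.
Year 4: 1,787 × $19 = $33,953. Book value $457,772.
Year 5: 4,432 × $19 = $84,208. Book value $373,564.
Year 6: 4,511 × $19 = $85,709. Book value $287,855.
Accumulated through year 6 = $672,016 − $287,855 = $384,161.

$384,161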